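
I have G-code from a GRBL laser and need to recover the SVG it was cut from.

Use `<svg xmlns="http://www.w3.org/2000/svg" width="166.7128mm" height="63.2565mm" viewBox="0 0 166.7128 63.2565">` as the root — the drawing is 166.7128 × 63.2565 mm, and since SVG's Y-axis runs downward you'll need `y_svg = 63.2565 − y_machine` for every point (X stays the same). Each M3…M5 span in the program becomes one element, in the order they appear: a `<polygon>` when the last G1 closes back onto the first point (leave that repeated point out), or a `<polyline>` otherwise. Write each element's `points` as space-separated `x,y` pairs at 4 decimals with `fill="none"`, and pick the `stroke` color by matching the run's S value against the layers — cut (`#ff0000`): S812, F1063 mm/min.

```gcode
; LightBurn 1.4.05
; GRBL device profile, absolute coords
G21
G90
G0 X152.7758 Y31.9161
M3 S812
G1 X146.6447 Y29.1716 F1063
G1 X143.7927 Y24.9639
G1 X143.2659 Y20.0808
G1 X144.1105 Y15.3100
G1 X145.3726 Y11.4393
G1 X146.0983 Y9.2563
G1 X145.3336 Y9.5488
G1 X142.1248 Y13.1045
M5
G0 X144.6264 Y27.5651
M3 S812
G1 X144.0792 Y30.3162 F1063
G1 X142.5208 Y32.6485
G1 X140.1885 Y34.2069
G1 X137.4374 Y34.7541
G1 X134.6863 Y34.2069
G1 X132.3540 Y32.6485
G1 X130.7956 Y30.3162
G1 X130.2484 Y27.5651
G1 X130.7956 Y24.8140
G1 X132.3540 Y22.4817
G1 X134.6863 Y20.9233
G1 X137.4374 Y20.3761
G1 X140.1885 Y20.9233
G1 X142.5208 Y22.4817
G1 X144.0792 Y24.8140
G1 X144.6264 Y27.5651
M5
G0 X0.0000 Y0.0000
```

<svg xmlns="http://www.w3.org/2000/svg" width="166.7128mm" height="63.2565mm" viewBox="0 0 166.7128 63.2565">
  <polyline points="152.7758,31.3404 146.6447,34.0849 143.7927,38.2926 143.2659,43.1757 144.1105,47.9465 145.3726,51.8172 146.0983,54.0002 145.3336,53.7077 142.1248,50.1520" fill="none" stroke="#ff0000"/>
  <polygon points="144.6264,35.6914 144.0792,32.9403 142.5208,30.6080 140.1885,29.0496 137.4374,28.5024 134.6863,29.0496 132.3540,30.6080 130.7956,32.9403 130.2484,35.6914 130.7956,38.4425 132.3540,40.7748 134.6863,42.3332 137.4374,42.8804 140.1885,42.3332 142.5208,40.7748 144.0792,38.4425" fill="none" stroke="#ff0000"/>
</svg>

Each laser-on run becomes one SVG element. Flip Y back into SVG space with y_svg = 63.2565 − y_machine. Every run uses S812, so all elements get stroke `#ff0000` (cut).

Run 1: The run is open, so emit a `<polyline>` with points (Y-flipped): 152.7758,31.3404 146.6447,34.0849 143.7927,38.2926 143.2659,43.1757 144.1105,47.9465 145.3726,51.8172 146.0983,54.0002 145.3336,53.7077 142.1248,50.1520.

Run 2: The run returns to its start, so emit a `<polygon>` with points (Y-flipped): 144.6264,35.6914 144.0792,32.9403 142.5208,30.6080 140.1885,29.0496 137.4374,28.5024 134.6863,29.0496 132.3540,30.6080 130.7956,32.9403 130.2484,35.6914 130.7956,38.4425 132.3540,40.7748 134.6863,42.3332 137.4374,42.8804 140.1885,42.3332 142.5208,40.7748 144.0792,38.4425.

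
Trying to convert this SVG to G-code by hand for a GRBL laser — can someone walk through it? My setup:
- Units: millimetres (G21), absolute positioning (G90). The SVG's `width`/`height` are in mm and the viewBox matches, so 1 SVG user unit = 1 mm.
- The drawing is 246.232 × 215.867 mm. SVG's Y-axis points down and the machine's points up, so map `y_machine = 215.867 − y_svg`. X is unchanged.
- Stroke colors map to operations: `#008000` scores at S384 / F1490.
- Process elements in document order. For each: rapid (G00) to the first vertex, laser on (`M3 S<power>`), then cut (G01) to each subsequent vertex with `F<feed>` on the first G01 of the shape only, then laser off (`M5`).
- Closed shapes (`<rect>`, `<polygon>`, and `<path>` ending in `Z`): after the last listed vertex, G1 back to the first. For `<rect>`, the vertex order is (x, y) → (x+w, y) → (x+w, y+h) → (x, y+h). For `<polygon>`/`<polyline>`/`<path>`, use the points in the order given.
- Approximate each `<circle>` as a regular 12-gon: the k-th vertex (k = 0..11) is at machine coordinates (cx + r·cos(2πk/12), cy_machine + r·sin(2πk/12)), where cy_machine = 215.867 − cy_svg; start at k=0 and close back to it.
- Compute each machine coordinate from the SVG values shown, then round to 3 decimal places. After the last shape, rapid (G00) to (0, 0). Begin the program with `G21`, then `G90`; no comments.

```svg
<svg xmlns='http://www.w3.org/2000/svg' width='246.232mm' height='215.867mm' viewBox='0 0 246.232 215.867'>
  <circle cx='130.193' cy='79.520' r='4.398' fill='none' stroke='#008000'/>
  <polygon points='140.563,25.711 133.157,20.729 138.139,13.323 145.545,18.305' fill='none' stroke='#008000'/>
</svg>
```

viewBox `0 0 246.232 215.867` with mm width/height → 1 unit = 1 mm. Flip: y_m = 215.867 − y_svg.

**Shape 1** — `<circle>` circle, stroke `#008000` → score (S384, F1490). Machine vertices: (134.591,136.347) → (134.002,138.546) → (132.392,140.156) → (130.193,140.745) → (127.994,140.156) → (126.384,138.546) → (125.795,136.347) → (126.384,134.148) → (127.994,132.538) → (130.193,131.949) → (132.392,132.538) → (134.002,134.148) → (134.591,136.347). Closed: final G1 returns to the first vertex.

**Shape 2** — `<polygon>` regular polygon, stroke `#008000` → score (S384, F1490). Machine vertices: (140.563,190.156) → (133.157,195.138) → (138.139,202.544) → (145.545,197.562) → (140.563,190.156). Closed: final G1 returns to the first vertex.

G21
G90
G00 X134.591 Y136.347
M3 S384
G01 X134.002 Y138.546 F1490
G01 X132.392 Y140.156
G01 X130.193 Y140.745
G01 X127.994 Y140.156
G01 X126.384 Y138.546
G01 X125.795 Y136.347
G01 X126.384 Y134.148
G01 X127.994 Y132.538
G01 X130.193 Y131.949
G01 X132.392 Y132.538
G01 X134.002 Y134.148
G01 X134.591 Y136.347
M5
G00 X140.563 Y190.156
M3 S384
G01 X133.157 Y195.138 F1490
G01 X138.139 Y202.544
G01 X145.545 Y197.562
G01 X140.563 Y190.156
M5
G00 X0.000 Y0.000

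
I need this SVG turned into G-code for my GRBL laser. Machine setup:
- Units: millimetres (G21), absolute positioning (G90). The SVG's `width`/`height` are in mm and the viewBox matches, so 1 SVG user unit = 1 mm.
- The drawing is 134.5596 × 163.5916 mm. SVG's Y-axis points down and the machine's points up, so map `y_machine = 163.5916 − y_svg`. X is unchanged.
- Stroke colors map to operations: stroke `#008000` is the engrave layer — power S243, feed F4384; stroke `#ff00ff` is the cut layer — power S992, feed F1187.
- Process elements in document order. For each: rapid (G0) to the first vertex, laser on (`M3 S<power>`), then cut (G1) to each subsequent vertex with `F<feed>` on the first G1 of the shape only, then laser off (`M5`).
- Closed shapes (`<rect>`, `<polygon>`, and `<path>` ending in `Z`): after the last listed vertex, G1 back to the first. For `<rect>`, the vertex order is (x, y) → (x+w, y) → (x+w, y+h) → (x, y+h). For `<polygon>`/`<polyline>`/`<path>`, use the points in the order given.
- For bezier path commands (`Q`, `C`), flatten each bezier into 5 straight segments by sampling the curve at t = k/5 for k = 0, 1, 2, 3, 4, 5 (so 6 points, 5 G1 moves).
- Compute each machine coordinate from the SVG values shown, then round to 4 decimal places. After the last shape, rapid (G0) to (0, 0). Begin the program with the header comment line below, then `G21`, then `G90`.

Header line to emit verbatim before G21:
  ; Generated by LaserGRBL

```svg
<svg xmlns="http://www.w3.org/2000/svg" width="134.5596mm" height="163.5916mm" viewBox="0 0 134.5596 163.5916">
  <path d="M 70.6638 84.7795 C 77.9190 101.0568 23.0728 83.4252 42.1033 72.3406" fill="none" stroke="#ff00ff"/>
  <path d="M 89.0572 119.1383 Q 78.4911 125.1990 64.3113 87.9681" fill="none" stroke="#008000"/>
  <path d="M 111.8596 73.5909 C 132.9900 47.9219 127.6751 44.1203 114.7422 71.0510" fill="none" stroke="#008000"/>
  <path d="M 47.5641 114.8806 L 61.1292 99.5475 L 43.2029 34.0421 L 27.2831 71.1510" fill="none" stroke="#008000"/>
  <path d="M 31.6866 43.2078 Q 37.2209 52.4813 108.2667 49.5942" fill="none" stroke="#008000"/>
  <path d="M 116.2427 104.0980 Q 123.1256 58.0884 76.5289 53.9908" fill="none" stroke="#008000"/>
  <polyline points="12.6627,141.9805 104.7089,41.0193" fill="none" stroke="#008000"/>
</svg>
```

Since the viewBox matches the mm dimensions, user units are millimetres directly. The only transform is the Y-flip y_m = 163.5916 − y_svg.

Shape 1 is a cubic bezier drawn with `<path>`. Its stroke #ff00ff means cut at S992, F1187. After flipping Y the toolpath is (70.6638,78.8121) → (68.6526,72.7911) → (58.2640,72.9664) → (46.0249,77.3961) → (38.4624,84.1382) → (42.1033,91.2510).

Shape 2 is a quadratic bezier drawn with `<path>`. Its stroke #008000 means engrave at S243, F4384. After flipping Y the toolpath is (89.0572,44.4533) → (84.6862,43.7607) → (80.0261,46.5314) → (75.0769,52.7654) → (69.8387,62.4628) → (64.3113,75.6235).

Shape 3 is a cubic bezier drawn with `<path>`. Its stroke #008000 means engrave at S243, F4384. After flipping Y the toolpath is (111.8596,90.0007) → (121.5150,102.7071) → (125.7273,109.7398) → (125.4001,110.6733) → (121.4372,105.0821) → (114.7422,92.5406).

Shape 4 is a open polyline drawn with `<path>`. Its stroke #008000 means engrave at S243, F4384. After flipping Y the toolpath is (47.5641,48.7110) → (61.1292,64.0441) → (43.2029,129.5495) → (27.2831,92.4406).

Shape 5 is a quadratic bezier drawn with `<path>`. Its stroke #008000 means engrave at S243, F4384. After flipping Y the toolpath is (31.6866,120.3838) → (36.5208,117.1608) → (46.5959,114.9107) → (61.9119,113.6334) → (82.4688,113.3290) → (108.2667,113.9974).

Shape 6 is a quadratic bezier drawn with `<path>`. Its stroke #008000 means engrave at S243, F4384. After flipping Y the toolpath is (116.2427,59.4936) → (116.8567,76.2210) → (113.1923,89.5954) → (105.2495,99.6168) → (93.0284,106.2853) → (76.5289,109.6008).

Shape 7 is a line segment drawn with `<polyline>`. Its stroke #008000 means engrave at S243, F4384. After flipping Y the toolpath is (12.6627,21.6111) → (104.7089,122.5723).

; Generated by LaserGRBL
G21
G90
G0 X70.6638 Y78.8121
M3 S992
G1 X68.6526 Y72.7911 F1187
G1 X58.2640 Y72.9664
G1 X46.0249 Y77.3961
G1 X38.4624 Y84.1382
G1 X42.1033 Y91.2510
M5
G0 X89.0572 Y44.4533
M3 S243
G1 X84.6862 Y43.7607 F4384
G1 X80.0261 Y46.5314
G1 X75.0769 Y52.7654
G1 X69.8387 Y62.4628
G1 X64.3113 Y75.6235
M5
G0 X111.8596 Y90.0007
M3 S243
G1 X121.5150 Y102.7071 F4384
G1 X125.7273 Y109.7398
G1 X125.4001 Y110.6733
G1 X121.4372 Y105.0821
G1 X114.7422 Y92.5406
M5
G0 X47.5641 Y48.7110
M3 S243
G1 X61.1292 Y64.0441 F4384
G1 X43.2029 Y129.5495
G1 X27.2831 Y92.4406
M5
G0 X31.6866 Y120.3838
M3 S243
G1 X36.5208 Y117.1608 F4384
G1 X46.5959 Y114.9107
G1 X61.9119 Y113.6334
G1 X82.4688 Y113.3290
G1 X108.2667 Y113.9974
M5
G0 X116.2427 Y59.4936
M3 S243
G1 X116.8567 Y76.2210 F4384
G1 X113.1923 Y89.5954
G1 X105.2495 Y99.6168
G1 X93.0284 Y106.2853
G1 X76.5289 Y109.6008
M5
G0 X12.6627 Y21.6111
M3 S243
G1 X104.7089 Y122.5723 F4384
M5
G0 X0.0000 Y0.0000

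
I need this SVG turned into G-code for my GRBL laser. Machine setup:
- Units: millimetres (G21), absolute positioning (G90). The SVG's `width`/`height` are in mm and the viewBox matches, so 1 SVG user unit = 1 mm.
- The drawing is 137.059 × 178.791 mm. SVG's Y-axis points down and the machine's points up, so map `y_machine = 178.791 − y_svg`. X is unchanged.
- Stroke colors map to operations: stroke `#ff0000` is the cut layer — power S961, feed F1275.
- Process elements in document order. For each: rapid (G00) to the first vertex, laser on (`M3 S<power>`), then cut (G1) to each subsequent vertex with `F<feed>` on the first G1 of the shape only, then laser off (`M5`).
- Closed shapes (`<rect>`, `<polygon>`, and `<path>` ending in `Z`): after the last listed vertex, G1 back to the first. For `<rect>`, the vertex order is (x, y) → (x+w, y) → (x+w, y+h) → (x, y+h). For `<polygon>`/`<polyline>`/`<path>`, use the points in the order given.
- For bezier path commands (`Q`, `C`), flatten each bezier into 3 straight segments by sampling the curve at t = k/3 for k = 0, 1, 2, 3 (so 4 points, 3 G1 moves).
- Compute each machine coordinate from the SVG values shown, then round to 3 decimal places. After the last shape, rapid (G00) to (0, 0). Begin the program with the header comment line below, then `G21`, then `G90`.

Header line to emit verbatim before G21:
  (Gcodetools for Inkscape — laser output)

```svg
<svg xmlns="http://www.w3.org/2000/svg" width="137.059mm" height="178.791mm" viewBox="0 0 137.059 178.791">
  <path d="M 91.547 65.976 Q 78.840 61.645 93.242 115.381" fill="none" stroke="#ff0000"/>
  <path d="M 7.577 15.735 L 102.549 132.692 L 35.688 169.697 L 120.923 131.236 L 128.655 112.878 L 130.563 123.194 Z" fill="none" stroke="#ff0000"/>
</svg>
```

(Gcodetools for Inkscape — laser output)
G21
G90
G00 X91.547 Y112.815
M3 S961
G1 X86.088 Y109.250 F1275
G1 X86.653 Y92.782
G1 X93.242 Y63.410
M5
G00 X7.577 Y163.056
M3 S961
G1 X102.549 Y46.099 F1275
G1 X35.688 Y9.094
G1 X120.923 Y47.555
G1 X128.655 Y65.913
G1 X130.563 Y55.597
G1 X7.577 Y163.056
M5
G00 X0.000 Y0.000

1 u = 1 mm; y_m = 178.791 − y.

[1] `<path>` quadratic bezier, #ff0000→cut S961 F1275: (91.547,112.815) → (86.088,109.250) → (86.653,92.782) → (93.242,63.410)

[2] `<path>` closed polygon, #ff0000→cut S961 F1275: (7.577,163.056) → (102.549,46.099) → (35.688,9.094) → (120.923,47.555) → (128.655,65.913) → (130.563,55.597) → (7.577,163.056) (closed)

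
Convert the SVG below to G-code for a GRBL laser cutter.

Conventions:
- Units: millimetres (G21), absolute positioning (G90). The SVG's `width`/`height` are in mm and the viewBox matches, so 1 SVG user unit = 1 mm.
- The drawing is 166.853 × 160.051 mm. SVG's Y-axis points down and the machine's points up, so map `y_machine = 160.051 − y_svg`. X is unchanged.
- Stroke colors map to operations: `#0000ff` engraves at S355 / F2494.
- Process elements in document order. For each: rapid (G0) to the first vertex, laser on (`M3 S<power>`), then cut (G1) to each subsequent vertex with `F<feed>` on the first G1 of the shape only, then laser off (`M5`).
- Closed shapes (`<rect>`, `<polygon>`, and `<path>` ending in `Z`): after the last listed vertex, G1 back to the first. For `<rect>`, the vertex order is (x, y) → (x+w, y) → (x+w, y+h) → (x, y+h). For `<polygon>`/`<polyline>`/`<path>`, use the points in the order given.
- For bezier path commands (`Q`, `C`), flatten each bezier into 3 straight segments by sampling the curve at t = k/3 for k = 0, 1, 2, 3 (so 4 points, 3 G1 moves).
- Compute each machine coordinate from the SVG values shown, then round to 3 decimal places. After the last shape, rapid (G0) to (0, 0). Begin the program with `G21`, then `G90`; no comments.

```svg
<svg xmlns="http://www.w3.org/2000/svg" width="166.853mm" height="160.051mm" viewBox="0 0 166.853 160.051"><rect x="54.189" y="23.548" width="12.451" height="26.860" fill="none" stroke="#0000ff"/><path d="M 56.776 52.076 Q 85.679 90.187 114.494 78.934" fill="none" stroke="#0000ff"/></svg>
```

viewBox `0 0 166.853 160.051` with mm width/height → 1 unit = 1 mm. Flip: y_m = 160.051 − y_svg.

**Shape 1** — `<rect>` rectangle, stroke `#0000ff` → engrave (S355, F2494). Machine vertices: (54.189,136.503) → (66.640,136.503) → (66.640,109.643) → (54.189,109.643) → (54.189,136.503). Closed: final G1 returns to the first vertex.

**Shape 2** — `<path>` quadratic bezier, stroke `#0000ff` → engrave (S355, F2494). Control points (SVG): P0=(56.776,52.076), P1=(85.679,90.187), P2=(114.494,78.934); sampled at t=k/3. Machine vertices: (56.776,107.975) → (76.035,88.053) → (95.274,79.100) → (114.494,81.117). Open path.

G21
G90
G0 X54.189 Y136.503
M3 S355
G1 X66.640 Y136.503 F2494
G1 X66.640 Y109.643
G1 X54.189 Y109.643
G1 X54.189 Y136.503
M5
G0 X56.776 Y107.975
M3 S355
G1 X76.035 Y88.053 F2494
G1 X95.274 Y79.100
G1 X114.494 Y81.117
M5
G0 X0.000 Y0.000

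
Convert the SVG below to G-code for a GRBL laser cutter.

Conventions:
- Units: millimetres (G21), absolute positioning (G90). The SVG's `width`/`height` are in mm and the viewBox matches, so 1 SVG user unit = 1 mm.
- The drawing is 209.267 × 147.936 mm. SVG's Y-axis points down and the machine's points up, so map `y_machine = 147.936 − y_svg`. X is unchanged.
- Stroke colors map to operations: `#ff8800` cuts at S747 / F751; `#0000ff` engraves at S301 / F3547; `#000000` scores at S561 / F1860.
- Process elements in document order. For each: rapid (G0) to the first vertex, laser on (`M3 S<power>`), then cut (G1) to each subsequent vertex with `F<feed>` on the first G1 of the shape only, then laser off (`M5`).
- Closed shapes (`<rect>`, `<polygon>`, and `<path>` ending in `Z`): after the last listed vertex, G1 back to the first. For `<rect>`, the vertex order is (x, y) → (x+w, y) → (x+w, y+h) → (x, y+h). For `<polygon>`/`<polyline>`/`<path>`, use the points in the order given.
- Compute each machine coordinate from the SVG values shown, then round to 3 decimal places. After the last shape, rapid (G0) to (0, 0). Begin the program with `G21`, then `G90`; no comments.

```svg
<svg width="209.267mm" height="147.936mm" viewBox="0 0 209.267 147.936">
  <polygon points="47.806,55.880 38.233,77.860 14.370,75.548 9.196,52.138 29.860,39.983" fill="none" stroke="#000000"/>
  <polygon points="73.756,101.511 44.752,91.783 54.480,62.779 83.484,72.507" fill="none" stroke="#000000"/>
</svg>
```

G21
G90
G0 X47.806 Y92.056
M3 S561
G1 X38.233 Y70.076 F1860
G1 X14.370 Y72.388
G1 X9.196 Y95.798
G1 X29.860 Y107.953
G1 X47.806 Y92.056
M5
G0 X73.756 Y46.425
M3 S561
G1 X44.752 Y56.153 F1860
G1 X54.480 Y85.157
G1 X83.484 Y75.429
G1 X73.756 Y46.425
M5
G0 X0.000 Y0.000

1 u = 1 mm; y_m = 147.936 − y.

[1] `<polygon>` regular polygon, #000000→score S561 F1860: (47.806,92.056) → (38.233,70.076) → (14.370,72.388) → (9.196,95.798) → (29.860,107.953) → (47.806,92.056) (closed)

[2] `<polygon>` regular polygon, #000000→score S561 F1860: (73.756,46.425) → (44.752,56.153) → (54.480,85.157) → (83.484,75.429) → (73.756,46.425) (closed)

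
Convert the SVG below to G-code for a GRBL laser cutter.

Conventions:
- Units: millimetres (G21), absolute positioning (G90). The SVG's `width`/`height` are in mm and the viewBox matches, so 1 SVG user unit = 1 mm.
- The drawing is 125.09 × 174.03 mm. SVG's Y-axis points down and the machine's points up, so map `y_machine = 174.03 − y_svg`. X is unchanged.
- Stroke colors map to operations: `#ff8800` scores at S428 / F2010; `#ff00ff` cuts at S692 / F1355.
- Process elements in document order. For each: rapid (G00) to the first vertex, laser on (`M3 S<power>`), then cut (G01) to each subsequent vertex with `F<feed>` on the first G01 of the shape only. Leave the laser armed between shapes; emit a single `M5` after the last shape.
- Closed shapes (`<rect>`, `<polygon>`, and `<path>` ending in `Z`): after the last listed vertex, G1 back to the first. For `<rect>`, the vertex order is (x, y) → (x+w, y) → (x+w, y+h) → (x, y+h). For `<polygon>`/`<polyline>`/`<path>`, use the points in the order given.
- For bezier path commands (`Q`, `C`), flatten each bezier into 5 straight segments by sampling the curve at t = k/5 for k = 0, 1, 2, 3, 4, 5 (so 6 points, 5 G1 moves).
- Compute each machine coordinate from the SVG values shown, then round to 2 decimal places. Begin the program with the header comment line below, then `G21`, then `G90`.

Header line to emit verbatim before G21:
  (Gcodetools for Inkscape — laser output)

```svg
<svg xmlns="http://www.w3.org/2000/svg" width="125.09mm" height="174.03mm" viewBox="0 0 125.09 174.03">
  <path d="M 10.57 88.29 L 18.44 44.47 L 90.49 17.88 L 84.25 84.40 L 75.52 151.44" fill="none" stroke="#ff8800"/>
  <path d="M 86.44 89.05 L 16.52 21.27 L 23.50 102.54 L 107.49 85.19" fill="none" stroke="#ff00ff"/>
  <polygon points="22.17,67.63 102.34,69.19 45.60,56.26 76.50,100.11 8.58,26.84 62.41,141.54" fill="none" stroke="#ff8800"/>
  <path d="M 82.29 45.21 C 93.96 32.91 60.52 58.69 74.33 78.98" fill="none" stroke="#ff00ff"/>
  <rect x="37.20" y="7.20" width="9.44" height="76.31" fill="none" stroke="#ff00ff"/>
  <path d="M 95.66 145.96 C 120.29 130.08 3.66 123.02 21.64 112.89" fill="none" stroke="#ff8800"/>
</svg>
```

(Gcodetools for Inkscape — laser output)
G21
G90
G00 X10.57 Y85.74
M3 S428
G01 X18.44 Y129.56 F2010
G01 X90.49 Y156.15
G01 X84.25 Y89.63
G01 X75.52 Y22.59
G00 X86.44 Y84.98
M3 S692
G01 X16.52 Y152.76 F1355
G01 X23.50 Y71.49
G01 X107.49 Y88.84
G00 X22.17 Y106.40
M3 S428
G01 X102.34 Y104.84 F2010
G01 X45.60 Y117.77
G01 X76.50 Y73.92
G01 X8.58 Y147.19
G01 X62.41 Y32.49
G01 X22.17 Y106.40
G00 X82.29 Y128.82
M3 S692
G01 X84.62 Y131.98 F1355
G01 X80.55 Y128.09
G01 X74.53 Y119.24
G01 X70.98 Y107.53
G01 X74.33 Y95.05
G00 X37.20 Y166.83
M3 S692
G01 X46.64 Y166.83 F1355
G01 X46.64 Y90.52
G01 X37.20 Y90.52
G01 X37.20 Y166.83
G00 X95.66 Y28.07
M3 S428
G01 X95.69 Y36.63 F2010
G01 X75.07 Y43.65
G01 X47.02 Y49.70
G01 X24.80 Y55.34
G01 X21.64 Y61.14
M5

1 u = 1 mm; y_m = 174.03 − y.

[1] `<path>` open polyline, #ff8800→score S428 F2010: (10.57,85.74) → (18.44,129.56) → (90.49,156.15) → (84.25,89.63) → (75.52,22.59)

[2] `<path>` open polyline, #ff00ff→cut S692 F1355: (86.44,84.98) → (16.52,152.76) → (23.50,71.49) → (107.49,88.84)

[3] `<polygon>` closed polygon, #ff8800→score S428 F2010: (22.17,106.40) → (102.34,104.84) → (45.60,117.77) → (76.50,73.92) → (8.58,147.19) → (62.41,32.49) → (22.17,106.40) (closed)

[4] `<path>` cubic bezier, #ff00ff→cut S692 F1355: (82.29,128.82) → (84.62,131.98) → (80.55,128.09) → (74.53,119.24) → (70.98,107.53) → (74.33,95.05)

[5] `<rect>` rectangle, #ff00ff→cut S692 F1355: (37.20,166.83) → (46.64,166.83) → (46.64,90.52) → (37.20,90.52) → (37.20,166.83) (closed)

[6] `<path>` cubic bezier, #ff8800→score S428 F2010: (95.66,28.07) → (95.69,36.63) → (75.07,43.65) → (47.02,49.70) → (24.80,55.34) → (21.64,61.14)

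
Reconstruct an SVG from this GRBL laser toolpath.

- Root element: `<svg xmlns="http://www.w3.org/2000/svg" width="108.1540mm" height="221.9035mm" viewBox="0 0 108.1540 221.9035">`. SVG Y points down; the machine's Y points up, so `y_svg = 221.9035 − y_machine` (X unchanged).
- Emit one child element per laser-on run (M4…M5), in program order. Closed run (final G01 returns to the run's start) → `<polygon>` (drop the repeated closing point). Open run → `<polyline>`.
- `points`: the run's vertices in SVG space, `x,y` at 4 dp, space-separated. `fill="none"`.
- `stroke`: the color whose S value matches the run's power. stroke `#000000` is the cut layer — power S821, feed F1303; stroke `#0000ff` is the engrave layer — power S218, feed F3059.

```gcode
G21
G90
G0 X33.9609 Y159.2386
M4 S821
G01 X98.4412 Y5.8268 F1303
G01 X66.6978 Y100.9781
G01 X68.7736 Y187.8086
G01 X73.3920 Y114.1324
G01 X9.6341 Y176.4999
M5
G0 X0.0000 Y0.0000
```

<svg xmlns="http://www.w3.org/2000/svg" width="108.1540mm" height="221.9035mm" viewBox="0 0 108.1540 221.9035">
  <polyline points="33.9609,62.6649 98.4412,216.0767 66.6978,120.9254 68.7736,34.0949 73.3920,107.7711 9.6341,45.4036" fill="none" stroke="#000000"/>
</svg>

Machine Y-up, SVG Y-down with viewBox height 221.9035, so y_svg = 221.9035 − y_machine; X carries over. Every run uses S821, so all elements get stroke `#000000` (cut).

Run 1: The run is open, so emit a `<polyline>` with points (Y-flipped): 33.9609,62.6649 98.4412,216.0767 66.6978,120.9254 68.7736,34.0949 73.3920,107.7711 9.6341,45.4036.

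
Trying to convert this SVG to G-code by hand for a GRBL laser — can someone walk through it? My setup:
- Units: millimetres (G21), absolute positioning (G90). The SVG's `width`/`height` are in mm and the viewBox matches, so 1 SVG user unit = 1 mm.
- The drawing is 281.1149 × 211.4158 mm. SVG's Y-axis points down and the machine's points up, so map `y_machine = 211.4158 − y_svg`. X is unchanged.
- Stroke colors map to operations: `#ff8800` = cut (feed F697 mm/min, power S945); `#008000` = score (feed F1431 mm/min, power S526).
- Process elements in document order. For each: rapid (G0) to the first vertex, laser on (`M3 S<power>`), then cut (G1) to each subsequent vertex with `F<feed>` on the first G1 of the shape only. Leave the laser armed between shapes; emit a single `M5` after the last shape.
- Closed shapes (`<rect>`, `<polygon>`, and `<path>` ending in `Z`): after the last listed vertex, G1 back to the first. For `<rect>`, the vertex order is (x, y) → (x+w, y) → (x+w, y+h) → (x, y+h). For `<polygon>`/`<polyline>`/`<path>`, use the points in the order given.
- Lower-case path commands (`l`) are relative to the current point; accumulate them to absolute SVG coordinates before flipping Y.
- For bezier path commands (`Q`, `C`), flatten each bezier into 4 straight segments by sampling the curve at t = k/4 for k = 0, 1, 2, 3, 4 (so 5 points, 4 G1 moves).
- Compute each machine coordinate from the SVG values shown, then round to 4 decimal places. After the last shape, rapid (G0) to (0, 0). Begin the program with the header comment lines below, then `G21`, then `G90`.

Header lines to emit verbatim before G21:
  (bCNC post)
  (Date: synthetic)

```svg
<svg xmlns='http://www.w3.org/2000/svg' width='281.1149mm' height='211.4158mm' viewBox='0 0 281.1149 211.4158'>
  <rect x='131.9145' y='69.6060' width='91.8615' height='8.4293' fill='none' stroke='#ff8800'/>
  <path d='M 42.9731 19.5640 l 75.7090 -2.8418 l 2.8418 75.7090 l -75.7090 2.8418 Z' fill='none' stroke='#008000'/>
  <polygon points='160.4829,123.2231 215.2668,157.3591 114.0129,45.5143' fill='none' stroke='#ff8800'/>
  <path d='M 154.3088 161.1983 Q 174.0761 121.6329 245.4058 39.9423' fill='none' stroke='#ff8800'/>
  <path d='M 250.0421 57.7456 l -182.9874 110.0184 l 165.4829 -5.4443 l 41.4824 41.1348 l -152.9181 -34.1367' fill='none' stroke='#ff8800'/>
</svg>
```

(bCNC post)
(Date: synthetic)
G21
G90
G0 X131.9145 Y141.8098
M3 S945
G1 X223.7760 Y141.8098 F697
G1 X223.7760 Y133.3805
G1 X131.9145 Y133.3805
G1 X131.9145 Y141.8098
G0 X42.9731 Y191.8518
M3 S526
G1 X118.6821 Y194.6936 F1431
G1 X121.5239 Y118.9846
G1 X45.8149 Y116.1428
G1 X42.9731 Y191.8518
G0 X160.4829 Y88.1927
M3 S945
G1 X215.2668 Y54.0567 F697
G1 X114.0129 Y165.9015
G1 X160.4829 Y88.1927
G0 X154.3088 Y50.2175
M3 S945
G1 X167.4151 Y72.6330 F697
G1 X186.9667 Y100.3142
G1 X212.9636 Y133.2610
G1 X245.4058 Y171.4735
G0 X250.0421 Y153.6702
M3 S945
G1 X67.0547 Y43.6518 F697
G1 X232.5376 Y49.0961
G1 X274.0200 Y7.9613
G1 X121.1019 Y42.0980
M5
G0 X0.0000 Y0.0000

viewBox `0 0 281.1149 211.4158` with mm width/height → 1 unit = 1 mm. Flip: y_m = 211.4158 − y_svg.

**Shape 1** — `<rect>` rectangle, stroke `#ff8800` → cut (S945, F697). Machine vertices: (131.9145,141.8098) → (223.7760,141.8098) → (223.7760,133.3805) → (131.9145,133.3805) → (131.9145,141.8098). Closed: final G1 returns to the first vertex.

**Shape 2** — `<path>` regular polygon, stroke `#008000` → score (S526, F1431). Machine vertices: (42.9731,191.8518) → (118.6821,194.6936) → (121.5239,118.9846) → (45.8149,116.1428) → (42.9731,191.8518). Closed: final G1 returns to the first vertex.

**Shape 3** — `<polygon>` closed polygon, stroke `#ff8800` → cut (S945, F697). Machine vertices: (160.4829,88.1927) → (215.2668,54.0567) → (114.0129,165.9015) → (160.4829,88.1927). Closed: final G1 returns to the first vertex.

**Shape 4** — `<path>` quadratic bezier, stroke `#ff8800` → cut (S945, F697). Control points (SVG): P0=(154.3088,161.1983), P1=(174.0761,121.6329), P2=(245.4058,39.9423); sampled at t=k/4. Machine vertices: (154.3088,50.2175) → (167.4151,72.6330) → (186.9667,100.3142) → (212.9636,133.2610) → (245.4058,171.4735). Open path.

**Shape 5** — `<path>` open polyline, stroke `#ff8800` → cut (S945, F697). Machine vertices: (250.0421,153.6702) → (67.0547,43.6518) → (232.5376,49.0961) → (274.0200,7.9613) → (121.1019,42.0980). Open path.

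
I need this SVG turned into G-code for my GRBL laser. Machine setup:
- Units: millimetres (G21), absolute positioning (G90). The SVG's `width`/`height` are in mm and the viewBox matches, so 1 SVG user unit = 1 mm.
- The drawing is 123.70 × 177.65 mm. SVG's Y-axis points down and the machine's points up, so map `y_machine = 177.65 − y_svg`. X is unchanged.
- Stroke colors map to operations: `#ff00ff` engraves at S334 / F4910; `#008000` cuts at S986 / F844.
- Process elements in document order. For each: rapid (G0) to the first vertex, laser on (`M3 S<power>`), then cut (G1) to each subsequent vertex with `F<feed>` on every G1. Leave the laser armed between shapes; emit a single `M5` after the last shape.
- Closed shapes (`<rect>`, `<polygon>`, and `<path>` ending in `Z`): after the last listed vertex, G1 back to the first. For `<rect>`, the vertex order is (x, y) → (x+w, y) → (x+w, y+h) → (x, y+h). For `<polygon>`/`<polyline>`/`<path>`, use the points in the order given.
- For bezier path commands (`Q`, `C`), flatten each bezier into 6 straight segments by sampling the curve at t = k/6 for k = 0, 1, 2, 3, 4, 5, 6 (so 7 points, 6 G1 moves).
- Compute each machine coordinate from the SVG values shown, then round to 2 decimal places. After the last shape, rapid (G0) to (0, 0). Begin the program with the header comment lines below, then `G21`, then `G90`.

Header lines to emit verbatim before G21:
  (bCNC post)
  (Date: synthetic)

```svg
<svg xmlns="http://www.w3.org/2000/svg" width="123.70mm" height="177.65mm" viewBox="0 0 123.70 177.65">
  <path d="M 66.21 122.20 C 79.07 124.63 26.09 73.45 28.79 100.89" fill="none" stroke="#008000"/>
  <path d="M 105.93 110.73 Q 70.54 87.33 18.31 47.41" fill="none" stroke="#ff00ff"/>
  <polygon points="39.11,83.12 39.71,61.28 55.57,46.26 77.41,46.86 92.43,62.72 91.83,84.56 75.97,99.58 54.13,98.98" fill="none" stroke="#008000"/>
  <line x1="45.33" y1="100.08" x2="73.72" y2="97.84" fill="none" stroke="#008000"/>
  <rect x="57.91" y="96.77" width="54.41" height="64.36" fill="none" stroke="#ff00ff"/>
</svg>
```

viewBox `0 0 123.70 177.65` with mm width/height → 1 unit = 1 mm. Flip: y_m = 177.65 − y_svg.

**Shape 1** — `<path>` cubic bezier, stroke `#008000` → cut (S986, F844). Control points (SVG): P0=(66.21,122.20), P1=(79.07,124.63), P2=(26.09,73.45), P3=(28.79,100.89); sampled at t=k/6. Machine vertices: (66.21,55.45) → (67.72,58.09) → (61.62,65.99) → (51.31,75.48) → (40.15,82.89) → (31.52,84.54) → (28.79,76.76). Open path.

**Shape 2** — `<path>` quadratic bezier, stroke `#ff00ff` → engrave (S334, F4910). Control points (SVG): P0=(105.93,110.73), P1=(70.54,87.33), P2=(18.31,47.41); sampled at t=k/6. Machine vertices: (105.93,66.92) → (93.67,75.18) → (80.47,84.36) → (66.33,94.45) → (51.26,105.46) → (35.25,117.39) → (18.31,130.24). Open path.

**Shape 3** — `<polygon>` regular polygon, stroke `#008000` → cut (S986, F844). Machine vertices: (39.11,94.53) → (39.71,116.37) → (55.57,131.39) → (77.41,130.79) → (92.43,114.93) → (91.83,93.09) → (75.97,78.07) → (54.13,78.67) → (39.11,94.53). Closed: final G1 returns to the first vertex.

**Shape 4** — `<line>` line segment, stroke `#008000` → cut (S986, F844). Machine vertices: (45.33,77.57) → (73.72,79.81). Open path.

**Shape 5** — `<rect>` rectangle, stroke `#ff00ff` → engrave (S334, F4910). Machine vertices: (57.91,80.88) → (112.32,80.88) → (112.32,16.52) → (57.91,16.52) → (57.91,80.88). Closed: final G1 returns to the first vertex.

(bCNC post)
(Date: synthetic)
G21
G90
G0 X66.21 Y55.45
M3 S986
G1 X67.72 Y58.09 F844
G1 X61.62 Y65.99 F844
G1 X51.31 Y75.48 F844
G1 X40.15 Y82.89 F844
G1 X31.52 Y84.54 F844
G1 X28.79 Y76.76 F844
G0 X105.93 Y66.92
M3 S334
G1 X93.67 Y75.18 F4910
G1 X80.47 Y84.36 F4910
G1 X66.33 Y94.45 F4910
G1 X51.26 Y105.46 F4910
G1 X35.25 Y117.39 F4910
G1 X18.31 Y130.24 F4910
G0 X39.11 Y94.53
M3 S986
G1 X39.71 Y116.37 F844
G1 X55.57 Y131.39 F844
G1 X77.41 Y130.79 F844
G1 X92.43 Y114.93 F844
G1 X91.83 Y93.09 F844
G1 X75.97 Y78.07 F844
G1 X54.13 Y78.67 F844
G1 X39.11 Y94.53 F844
G0 X45.33 Y77.57
M3 S986
G1 X73.72 Y79.81 F844
G0 X57.91 Y80.88
M3 S334
G1 X112.32 Y80.88 F4910
G1 X112.32 Y16.52 F4910
G1 X57.91 Y16.52 F4910
G1 X57.91 Y80.88 F4910
M5
G0 X0.00 Y0.00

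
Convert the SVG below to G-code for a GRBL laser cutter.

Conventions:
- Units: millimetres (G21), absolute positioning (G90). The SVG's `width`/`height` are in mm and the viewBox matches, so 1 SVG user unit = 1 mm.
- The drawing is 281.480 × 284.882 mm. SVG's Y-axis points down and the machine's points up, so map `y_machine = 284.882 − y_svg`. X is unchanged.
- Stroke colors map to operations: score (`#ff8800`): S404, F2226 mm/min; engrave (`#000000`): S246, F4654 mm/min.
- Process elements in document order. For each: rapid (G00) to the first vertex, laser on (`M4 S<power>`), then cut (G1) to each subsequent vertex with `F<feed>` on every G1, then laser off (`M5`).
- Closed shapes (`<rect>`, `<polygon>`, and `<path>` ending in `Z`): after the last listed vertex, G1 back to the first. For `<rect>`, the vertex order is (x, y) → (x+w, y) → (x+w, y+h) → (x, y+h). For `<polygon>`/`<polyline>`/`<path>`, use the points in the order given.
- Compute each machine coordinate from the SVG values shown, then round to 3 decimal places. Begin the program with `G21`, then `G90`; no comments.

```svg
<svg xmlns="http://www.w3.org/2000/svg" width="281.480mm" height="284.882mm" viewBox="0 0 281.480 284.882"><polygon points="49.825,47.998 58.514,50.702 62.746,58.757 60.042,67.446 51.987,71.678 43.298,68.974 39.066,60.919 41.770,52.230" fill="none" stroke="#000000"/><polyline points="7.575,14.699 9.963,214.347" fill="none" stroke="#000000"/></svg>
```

viewBox `0 0 281.480 284.882` with mm width/height → 1 unit = 1 mm. Flip: y_m = 284.882 − y_svg.

**Shape 1** — `<polygon>` regular polygon, stroke `#000000` → engrave (S246, F4654). Machine vertices: (49.825,236.884) → (58.514,234.180) → (62.746,226.125) → (60.042,217.436) → (51.987,213.204) → (43.298,215.908) → (39.066,223.963) → (41.770,232.652) → (49.825,236.884). Closed: final G1 returns to the first vertex.

**Shape 2** — `<polyline>` line segment, stroke `#000000` → engrave (S246, F4654). Machine vertices: (7.575,270.183) → (9.963,70.535). Open path.

G21
G90
G00 X49.825 Y236.884
M4 S246
G1 X58.514 Y234.180 F4654
G1 X62.746 Y226.125 F4654
G1 X60.042 Y217.436 F4654
G1 X51.987 Y213.204 F4654
G1 X43.298 Y215.908 F4654
G1 X39.066 Y223.963 F4654
G1 X41.770 Y232.652 F4654
G1 X49.825 Y236.884 F4654
M5
G00 X7.575 Y270.183
M4 S246
G1 X9.963 Y70.535 F4654
M5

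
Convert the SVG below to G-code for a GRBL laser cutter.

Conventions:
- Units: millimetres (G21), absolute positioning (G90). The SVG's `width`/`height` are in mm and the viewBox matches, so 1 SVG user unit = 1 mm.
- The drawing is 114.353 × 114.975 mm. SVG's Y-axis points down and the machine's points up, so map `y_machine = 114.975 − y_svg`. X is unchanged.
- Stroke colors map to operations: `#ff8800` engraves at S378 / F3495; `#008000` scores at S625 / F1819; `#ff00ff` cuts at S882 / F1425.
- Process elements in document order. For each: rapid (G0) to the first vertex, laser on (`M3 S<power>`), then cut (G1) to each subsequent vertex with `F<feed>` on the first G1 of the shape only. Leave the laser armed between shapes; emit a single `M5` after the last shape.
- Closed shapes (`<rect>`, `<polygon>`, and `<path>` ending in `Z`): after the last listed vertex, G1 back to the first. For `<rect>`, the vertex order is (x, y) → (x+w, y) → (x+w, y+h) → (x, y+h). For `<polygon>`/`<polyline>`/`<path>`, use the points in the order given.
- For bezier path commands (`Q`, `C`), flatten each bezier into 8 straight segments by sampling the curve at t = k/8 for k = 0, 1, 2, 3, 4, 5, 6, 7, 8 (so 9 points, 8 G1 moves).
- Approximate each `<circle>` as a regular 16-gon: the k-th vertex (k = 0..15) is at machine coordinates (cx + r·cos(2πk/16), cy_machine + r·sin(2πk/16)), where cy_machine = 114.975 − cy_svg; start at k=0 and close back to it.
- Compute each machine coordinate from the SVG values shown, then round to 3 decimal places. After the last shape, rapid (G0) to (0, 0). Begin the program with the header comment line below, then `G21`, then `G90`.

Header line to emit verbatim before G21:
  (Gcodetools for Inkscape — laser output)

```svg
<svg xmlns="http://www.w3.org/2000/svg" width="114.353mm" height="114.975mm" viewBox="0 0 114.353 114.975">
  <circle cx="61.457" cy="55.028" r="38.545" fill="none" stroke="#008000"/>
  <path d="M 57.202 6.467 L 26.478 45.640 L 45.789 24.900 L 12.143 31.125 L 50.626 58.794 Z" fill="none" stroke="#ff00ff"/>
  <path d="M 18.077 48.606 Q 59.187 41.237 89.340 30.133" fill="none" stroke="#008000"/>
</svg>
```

Since the viewBox matches the mm dimensions, user units are millimetres directly. The only transform is the Y-flip y_m = 114.975 − y_svg.

Shape 1 is a circle drawn with `<circle>`. Its stroke #008000 means score at S625, F1819. After flipping Y the toolpath is (100.002,59.947) → (97.068,74.698) → (88.712,87.202) → (76.208,95.558) → (61.457,98.492) → (46.706,95.558) → (34.202,87.202) → (25.846,74.698) → (22.912,59.947) → (25.846,45.196) → (34.202,32.692) → (46.706,24.336) → (61.457,21.402) → (76.208,24.336) → (88.712,32.692) → (97.068,45.196) → (100.002,59.947), returning to the start.

Shape 2 is a closed polygon drawn with `<path>`. Its stroke #ff00ff means cut at S882, F1425. After flipping Y the toolpath is (57.202,108.508) → (26.478,69.335) → (45.789,90.075) → (12.143,83.850) → (50.626,56.181) → (57.202,108.508), returning to the start.

Shape 3 is a quadratic bezier drawn with `<path>`. Its stroke #008000 means score at S625, F1819. After flipping Y the toolpath is (18.077,66.369) → (28.183,68.270) → (37.947,70.287) → (47.369,72.421) → (56.448,74.672) → (65.184,77.039) → (73.579,79.523) → (81.631,82.124) → (89.340,84.842).

(Gcodetools for Inkscape — laser output)
G21
G90
G0 X100.002 Y59.947
M3 S625
G1 X97.068 Y74.698 F1819
G1 X88.712 Y87.202
G1 X76.208 Y95.558
G1 X61.457 Y98.492
G1 X46.706 Y95.558
G1 X34.202 Y87.202
G1 X25.846 Y74.698
G1 X22.912 Y59.947
G1 X25.846 Y45.196
G1 X34.202 Y32.692
G1 X46.706 Y24.336
G1 X61.457 Y21.402
G1 X76.208 Y24.336
G1 X88.712 Y32.692
G1 X97.068 Y45.196
G1 X100.002 Y59.947
G0 X57.202 Y108.508
M3 S882
G1 X26.478 Y69.335 F1425
G1 X45.789 Y90.075
G1 X12.143 Y83.850
G1 X50.626 Y56.181
G1 X57.202 Y108.508
G0 X18.077 Y66.369
M3 S625
G1 X28.183 Y68.270 F1819
G1 X37.947 Y70.287
G1 X47.369 Y72.421
G1 X56.448 Y74.672
G1 X65.184 Y77.039
G1 X73.579 Y79.523
G1 X81.631 Y82.124
G1 X89.340 Y84.842
M5
G0 X0.000 Y0.000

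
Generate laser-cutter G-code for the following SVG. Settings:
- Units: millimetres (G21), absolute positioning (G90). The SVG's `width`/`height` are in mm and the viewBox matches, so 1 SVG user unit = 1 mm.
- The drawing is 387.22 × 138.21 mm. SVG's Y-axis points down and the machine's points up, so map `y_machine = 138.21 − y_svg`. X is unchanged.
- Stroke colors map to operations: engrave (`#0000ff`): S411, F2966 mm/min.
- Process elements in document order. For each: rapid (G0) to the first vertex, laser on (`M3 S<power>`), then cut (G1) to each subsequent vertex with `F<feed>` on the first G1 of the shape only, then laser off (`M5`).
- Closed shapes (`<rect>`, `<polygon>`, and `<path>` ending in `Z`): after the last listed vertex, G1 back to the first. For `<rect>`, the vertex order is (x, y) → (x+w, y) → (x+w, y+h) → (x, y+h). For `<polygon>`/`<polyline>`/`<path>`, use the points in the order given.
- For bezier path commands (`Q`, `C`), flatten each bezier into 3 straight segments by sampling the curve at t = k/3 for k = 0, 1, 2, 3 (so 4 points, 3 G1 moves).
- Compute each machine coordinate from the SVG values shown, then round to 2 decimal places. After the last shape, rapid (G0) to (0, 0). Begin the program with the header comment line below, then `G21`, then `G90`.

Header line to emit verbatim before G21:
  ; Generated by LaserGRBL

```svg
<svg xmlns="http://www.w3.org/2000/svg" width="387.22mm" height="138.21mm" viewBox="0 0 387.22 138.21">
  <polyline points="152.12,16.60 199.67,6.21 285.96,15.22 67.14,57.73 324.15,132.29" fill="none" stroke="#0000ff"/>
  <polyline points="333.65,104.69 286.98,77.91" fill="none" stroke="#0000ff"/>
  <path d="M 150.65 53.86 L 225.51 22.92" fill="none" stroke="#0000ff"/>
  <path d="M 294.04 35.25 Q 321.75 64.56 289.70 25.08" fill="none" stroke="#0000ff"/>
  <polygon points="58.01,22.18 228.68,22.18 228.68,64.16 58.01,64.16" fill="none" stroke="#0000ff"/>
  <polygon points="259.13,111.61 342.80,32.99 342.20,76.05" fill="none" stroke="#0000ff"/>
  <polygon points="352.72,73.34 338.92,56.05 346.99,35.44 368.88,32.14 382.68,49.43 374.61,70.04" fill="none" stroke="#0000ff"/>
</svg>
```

viewBox `0 0 387.22 138.21` with mm width/height → 1 unit = 1 mm. Flip: y_m = 138.21 − y_svg.

**Shape 1** — `<polyline>` open polyline, stroke `#0000ff` → engrave (S411, F2966). Machine vertices: (152.12,121.61) → (199.67,132.00) → (285.96,122.99) → (67.14,80.48) → (324.15,5.92). Open path.

**Shape 2** — `<polyline>` line segment, stroke `#0000ff` → engrave (S411, F2966). Machine vertices: (333.65,33.52) → (286.98,60.30). Open path.

**Shape 3** — `<path>` line segment, stroke `#0000ff` → engrave (S411, F2966). Machine vertices: (150.65,84.35) → (225.51,115.29). Open path.

**Shape 4** — `<path>` quadratic bezier, stroke `#0000ff` → engrave (S411, F2966). Control points (SVG): P0=(294.04,35.25), P1=(321.75,64.56), P2=(289.70,25.08); sampled at t=k/3. Machine vertices: (294.04,102.96) → (305.87,91.06) → (304.43,94.45) → (289.70,113.13). Open path.

**Shape 5** — `<polygon>` rectangle, stroke `#0000ff` → engrave (S411, F2966). Machine vertices: (58.01,116.03) → (228.68,116.03) → (228.68,74.05) → (58.01,74.05) → (58.01,116.03). Closed: final G1 returns to the first vertex.

**Shape 6** — `<polygon>` closed polygon, stroke `#0000ff` → engrave (S411, F2966). Machine vertices: (259.13,26.60) → (342.80,105.22) → (342.20,62.16) → (259.13,26.60). Closed: final G1 returns to the first vertex.

**Shape 7** — `<polygon>` regular polygon, stroke `#0000ff` → engrave (S411, F2966). Machine vertices: (352.72,64.87) → (338.92,82.16) → (346.99,102.77) → (368.88,106.07) → (382.68,88.78) → (374.61,68.17) → (352.72,64.87). Closed: final G1 returns to the first vertex.

; Generated by LaserGRBL
G21
G90
G0 X152.12 Y121.61
M3 S411
G1 X199.67 Y132.00 F2966
G1 X285.96 Y122.99
G1 X67.14 Y80.48
G1 X324.15 Y5.92
M5
G0 X333.65 Y33.52
M3 S411
G1 X286.98 Y60.30 F2966
M5
G0 X150.65 Y84.35
M3 S411
G1 X225.51 Y115.29 F2966
M5
G0 X294.04 Y102.96
M3 S411
G1 X305.87 Y91.06 F2966
G1 X304.43 Y94.45
G1 X289.70 Y113.13
M5
G0 X58.01 Y116.03
M3 S411
G1 X228.68 Y116.03 F2966
G1 X228.68 Y74.05
G1 X58.01 Y74.05
G1 X58.01 Y116.03
M5
G0 X259.13 Y26.60
M3 S411
G1 X342.80 Y105.22 F2966
G1 X342.20 Y62.16
G1 X259.13 Y26.60
M5
G0 X352.72 Y64.87
M3 S411
G1 X338.92 Y82.16 F2966
G1 X346.99 Y102.77
G1 X368.88 Y106.07
G1 X382.68 Y88.78
G1 X374.61 Y68.17
G1 X352.72 Y64.87
M5
G0 X0.00 Y0.00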